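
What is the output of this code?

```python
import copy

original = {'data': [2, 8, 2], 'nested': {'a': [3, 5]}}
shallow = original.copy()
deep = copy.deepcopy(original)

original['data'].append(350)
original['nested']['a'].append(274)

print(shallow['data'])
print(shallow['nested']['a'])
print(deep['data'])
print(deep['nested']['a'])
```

Key concept: comparing shallow vs deep copy.
Step by step:
`original = {'data': [2, 8, 2], 'nested': {'a': [3, 5]}}` → original = {'data': [2, 8, 2], 'nested': {'a': [3, 5]}}
`shallow = original.copy()` → shallow = {'data': [2, 8, 2], 'nested': {'a': [3, 5]}}
`deep = copy.deepcopy(original)` → deep = {'data': [2, 8, 2], 'nested': {'a': [3, 5]}}
`original['data'].append(350)` → original = {'data': [2, 8, 2, 350], 'nested': {'a': [3, 5]}}; shallow = {'data': [2, 8, 2, 350], 'nested': {'a': [3, 5]}}
`original['nested']['a'].append(274)` → original = {'data': [2, 8, 2, 350], 'nested': {'a': [3, 5, 274]}}; shallow = {'data': [2, 8, 2, 350], 'nested': {'a': [3, 5, 274]}}
`print(shallow['data'])` → prints [2, 8, 2, 350]
`print(shallow['nested']['a'])` → prints [3, 5, 274]
`print(deep['data'])` → prints [2, 8, 2]
`print(deep['nested']['a'])` → prints [3, 5]

Answer:
[2, 8, 2, 350]
[3, 5, 274]
[2, 8, 2]
[3, 5]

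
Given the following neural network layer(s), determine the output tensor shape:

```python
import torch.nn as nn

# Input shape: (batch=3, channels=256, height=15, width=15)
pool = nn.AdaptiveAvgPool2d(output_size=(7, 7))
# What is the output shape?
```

Input: (3, 256, 15, 15) -> Output: (3, 256, 7, 7)

Answer: (3, 256, 7, 7)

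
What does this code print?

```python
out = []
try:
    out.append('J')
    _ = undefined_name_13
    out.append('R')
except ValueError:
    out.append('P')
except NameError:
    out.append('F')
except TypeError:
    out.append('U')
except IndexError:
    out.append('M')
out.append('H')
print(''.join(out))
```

Execution trace: 'J' (try body) → 'F' (except NameError) → 'H' (after the try/except). Output: JFH

Answer: JFH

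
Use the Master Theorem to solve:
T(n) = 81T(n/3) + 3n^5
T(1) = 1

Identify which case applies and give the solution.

a=81, b=3, f(n)=3n^5. log_3(81) = 4. Since c=5 > 4 and the regularity condition holds (81(n/3)^5 = (81/3^5)n^5 with 81/3^5 < 1), Case 3 applies: T(n) = Θ(f(n)) = O(n^5).

Answer: O(n^5) - Case 3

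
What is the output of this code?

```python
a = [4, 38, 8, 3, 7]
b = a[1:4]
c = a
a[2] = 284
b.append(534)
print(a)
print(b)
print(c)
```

Key concept: slice vs alias.
Step by step:
`a = [4, 38, 8, 3, 7]` → a = [4, 38, 8, 3, 7]
`b = a[1:4]` → b = [38, 8, 3]
`c = a` → c = [4, 38, 8, 3, 7] (same object as a)
`a[2] = 284` → a = [4, 38, 284, 3, 7] (same object as c); c = [4, 38, 284, 3, 7] (same object as a)
`b.append(534)` → b = [38, 8, 3, 534]
`print(a)` → prints [4, 38, 284, 3, 7]
`print(b)` → prints [38, 8, 3, 534]
`print(c)` → prints [4, 38, 284, 3, 7]

Answer:
[4, 38, 284, 3, 7]
[38, 8, 3, 534]
[4, 38, 284, 3, 7]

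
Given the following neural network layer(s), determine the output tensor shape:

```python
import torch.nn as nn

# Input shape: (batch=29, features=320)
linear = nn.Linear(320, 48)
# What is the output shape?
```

Input: (29, 320) -> Output: (29, 48)

Answer: (29, 48)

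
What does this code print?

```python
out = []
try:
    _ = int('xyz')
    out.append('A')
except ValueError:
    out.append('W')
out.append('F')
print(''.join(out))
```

Execution trace: 'W' (except ValueError) → 'F' (after the try/except). Output: WF

Answer: WF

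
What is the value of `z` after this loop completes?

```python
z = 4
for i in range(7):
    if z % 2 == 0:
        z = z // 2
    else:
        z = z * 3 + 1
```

Collatz-style transformation from 4
`z` takes the values: 4 → 2 → 1 → 4 → 2 → 1 → 4 → 2

Answer: 2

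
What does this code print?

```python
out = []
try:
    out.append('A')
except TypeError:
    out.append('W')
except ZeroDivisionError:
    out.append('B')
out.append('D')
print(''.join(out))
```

Execution trace: 'A' (try body, no exception) → 'D' (after the try/except). Output: AD

Answer: AD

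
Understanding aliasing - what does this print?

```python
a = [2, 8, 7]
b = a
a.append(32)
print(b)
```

Key concept: basic list aliasing.
Step by step:
`a = [2, 8, 7]` → a = [2, 8, 7]
`b = a` → b = [2, 8, 7] (same object as a)
`a.append(32)` → a = [2, 8, 7, 32] (same object as b); b = [2, 8, 7, 32] (same object as a)
`print(b)` → prints [2, 8, 7, 32]

Answer: [2, 8, 7, 32]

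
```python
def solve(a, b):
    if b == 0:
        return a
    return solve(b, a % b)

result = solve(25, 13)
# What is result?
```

solve(25, 13) -> solve(13, 12) -> solve(12, 1) -> solve(1, 0) -> 1

Answer: 1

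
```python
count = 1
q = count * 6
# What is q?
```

Trace:
`count = 1` → count = 1
`q = count * 6` → q = 6
So q = 6

Answer: 6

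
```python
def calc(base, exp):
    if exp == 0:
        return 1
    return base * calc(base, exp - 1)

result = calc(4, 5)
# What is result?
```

calc(4, 5) = 4 * 4 * 4 * 4 * 4 = 1024

Answer: 1024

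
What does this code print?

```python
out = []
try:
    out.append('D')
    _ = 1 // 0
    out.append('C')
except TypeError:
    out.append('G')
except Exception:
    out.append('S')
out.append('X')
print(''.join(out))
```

Execution trace: 'D' (try body) → 'S' (except Exception) → 'X' (after the try/except). Output: DSX

Answer: DSX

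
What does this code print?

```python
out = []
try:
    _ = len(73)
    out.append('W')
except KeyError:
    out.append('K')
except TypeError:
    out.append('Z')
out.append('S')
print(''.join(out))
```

Execution trace: 'Z' (except TypeError) → 'S' (after the try/except). Output: ZS

Answer: ZS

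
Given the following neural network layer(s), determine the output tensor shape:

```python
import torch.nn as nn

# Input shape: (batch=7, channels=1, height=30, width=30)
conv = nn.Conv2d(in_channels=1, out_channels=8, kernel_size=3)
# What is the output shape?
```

Input: (7, 1, 30, 30) -> Output: (7, 8, 28, 28)

Answer: (7, 8, 28, 28)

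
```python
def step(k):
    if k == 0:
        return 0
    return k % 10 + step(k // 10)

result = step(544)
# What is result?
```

Sum of digits of 544: 4 + 4 + 5 = 13

Answer: 13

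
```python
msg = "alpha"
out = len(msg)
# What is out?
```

Trace:
`msg = "alpha"` → msg = 'alpha'
`out = len(msg)` → out = 5
So out = 5

Answer: 5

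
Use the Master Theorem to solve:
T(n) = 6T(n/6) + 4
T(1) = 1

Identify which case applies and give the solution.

a=6, b=6, f(n)=4. log_6(6) = 1. Since c=0 < 1, Case 1 applies: T(n) = Θ(n^log_b(a)) = O(n).

Answer: O(n) - Case 1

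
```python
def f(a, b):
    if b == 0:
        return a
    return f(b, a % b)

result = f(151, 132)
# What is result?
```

f(151, 132) -> f(132, 19) -> f(19, 18) -> f(18, 1) -> f(1, 0) -> 1

Answer: 1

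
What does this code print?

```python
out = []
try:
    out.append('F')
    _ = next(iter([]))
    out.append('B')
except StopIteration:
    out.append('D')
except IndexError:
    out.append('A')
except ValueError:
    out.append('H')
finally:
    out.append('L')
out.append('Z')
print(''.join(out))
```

Execution trace: 'F' (try body) → 'D' (except StopIteration) → 'L' (finally) → 'Z' (after the try/except). Output: FDLZ

Answer: FDLZ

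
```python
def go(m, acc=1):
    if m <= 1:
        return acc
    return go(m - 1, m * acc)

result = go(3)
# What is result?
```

Accumulator trace (n, acc): (3, 1) -> (2, 3) -> (1, 6) -> return 6

Answer: 6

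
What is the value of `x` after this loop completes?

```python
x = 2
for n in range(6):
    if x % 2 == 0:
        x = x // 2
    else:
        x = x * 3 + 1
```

Collatz-style transformation from 2
`x` takes the values: 2 → 1 → 4 → 2 → 1 → 4 → 2

Answer: 2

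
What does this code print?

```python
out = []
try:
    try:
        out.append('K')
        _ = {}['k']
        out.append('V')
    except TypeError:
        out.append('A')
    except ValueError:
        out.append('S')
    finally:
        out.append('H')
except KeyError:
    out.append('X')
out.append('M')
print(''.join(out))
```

Execution trace: 'K' (try body) → 'H' (finally) → 'X' (outer except KeyError) → 'M' (after the try/except). Output: KHXM

Answer: KHXM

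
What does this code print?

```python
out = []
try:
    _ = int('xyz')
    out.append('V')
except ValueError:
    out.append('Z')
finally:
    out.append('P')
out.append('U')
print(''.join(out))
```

Execution trace: 'Z' (except ValueError) → 'P' (finally) → 'U' (after the try/except). Output: ZPU

Answer: ZPU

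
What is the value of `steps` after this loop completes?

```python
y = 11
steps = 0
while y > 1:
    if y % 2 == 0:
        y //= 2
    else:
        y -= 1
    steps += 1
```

Steps to reduce 11 to 1
`steps` takes the values: 0 → 1 → 2 → 3 → 4 → 5

Answer: 5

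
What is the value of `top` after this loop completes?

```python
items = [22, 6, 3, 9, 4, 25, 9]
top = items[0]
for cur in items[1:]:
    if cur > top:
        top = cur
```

Maximum of [22, 6, 3, 9, 4, 25, 9]
`top` takes the values: 22 → 25

Answer: 25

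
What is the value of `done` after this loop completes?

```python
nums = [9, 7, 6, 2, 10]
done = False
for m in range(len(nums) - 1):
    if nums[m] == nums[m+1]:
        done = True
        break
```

Check consecutive duplicates in [9, 7, 6, 2, 10]
`done` takes the values: False

Answer: False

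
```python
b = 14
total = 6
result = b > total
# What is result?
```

Trace:
`b = 14` → b = 14
`total = 6` → total = 6
`result = b > total` → result = True
So result = True

Answer: True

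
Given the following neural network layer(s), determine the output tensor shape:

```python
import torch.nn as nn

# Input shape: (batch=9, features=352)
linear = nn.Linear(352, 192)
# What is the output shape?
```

Input: (9, 352) -> Output: (9, 192)

Answer: (9, 192)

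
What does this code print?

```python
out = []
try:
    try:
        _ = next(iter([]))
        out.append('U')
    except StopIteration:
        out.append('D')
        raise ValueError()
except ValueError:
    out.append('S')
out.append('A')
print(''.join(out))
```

Execution trace: 'D' (except StopIteration) → 'S' (outer except ValueError) → 'A' (after the try/except). Output: DSA

Answer: DSA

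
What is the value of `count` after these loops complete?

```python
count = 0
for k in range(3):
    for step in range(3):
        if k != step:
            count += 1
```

3² - 3 (exclude diagonal)
`count` takes the values: 0 → 1 → 2 → 3 → 4 → 5 → 6

Answer: 6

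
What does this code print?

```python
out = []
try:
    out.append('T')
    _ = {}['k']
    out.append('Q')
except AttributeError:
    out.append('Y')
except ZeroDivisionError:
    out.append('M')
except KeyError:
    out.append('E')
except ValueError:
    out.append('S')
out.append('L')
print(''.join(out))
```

Execution trace: 'T' (try body) → 'E' (except KeyError) → 'L' (after the try/except). Output: TEL

Answer: TEL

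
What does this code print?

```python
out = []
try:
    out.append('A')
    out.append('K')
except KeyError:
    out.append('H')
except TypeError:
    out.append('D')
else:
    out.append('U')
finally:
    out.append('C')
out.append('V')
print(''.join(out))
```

Execution trace: 'A' (try body) → 'K' (try body, no exception) → 'U' (else) → 'C' (finally) → 'V' (after the try/except). Output: AKUCV

Answer: AKUCV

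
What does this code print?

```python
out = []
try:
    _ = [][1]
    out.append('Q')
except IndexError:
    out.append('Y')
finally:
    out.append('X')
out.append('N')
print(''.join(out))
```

Execution trace: 'Y' (except IndexError) → 'X' (finally) → 'N' (after the try/except). Output: YXN

Answer: YXN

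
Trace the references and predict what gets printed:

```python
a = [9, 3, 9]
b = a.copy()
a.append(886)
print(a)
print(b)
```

Key concept: list.copy() creates independent copy.
Step by step:
`a = [9, 3, 9]` → a = [9, 3, 9]
`b = a.copy()` → b = [9, 3, 9]
`a.append(886)` → a = [9, 3, 9, 886]
`print(a)` → prints [9, 3, 9, 886]
`print(b)` → prints [9, 3, 9]

Answer:
[9, 3, 9, 886]
[9, 3, 9]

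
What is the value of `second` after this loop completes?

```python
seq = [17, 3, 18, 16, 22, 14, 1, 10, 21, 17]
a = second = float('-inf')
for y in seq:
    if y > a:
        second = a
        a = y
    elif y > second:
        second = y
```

Second largest (with repeats) in [17, 3, 18, 16, 22, 14, 1, 10, 21, 17]
`second` takes the values: -inf → 3 → 17 → 18 → 21

Answer: 21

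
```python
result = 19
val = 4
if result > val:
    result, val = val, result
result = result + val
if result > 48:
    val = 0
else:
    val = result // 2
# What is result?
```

Trace:
`result = 19` → result = 19
`val = 4` → val = 4
`if result > val: ...` → result > val is True → result = 4; val = 19
`result = result + val` → result = 23
`if result > 48: ...` → result > 48 is False, take else branch → val = 11
So result = 23

Answer: 23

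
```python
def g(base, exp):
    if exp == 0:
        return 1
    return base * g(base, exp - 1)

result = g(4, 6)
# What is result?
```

g(4, 6) = 4 * 4 * 4 * 4 * 4 * 4 = 4096

Answer: 4096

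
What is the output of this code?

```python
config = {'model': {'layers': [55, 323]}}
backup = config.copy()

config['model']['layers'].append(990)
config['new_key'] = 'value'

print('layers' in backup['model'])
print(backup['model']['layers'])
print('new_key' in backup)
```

Key concept: shallow copy gotcha with nested dict.
Step by step:
`config = {'model': {'layers': [55, 323]}}` → config = {'model': {'layers': [55, 323]}}
`backup = config.copy()` → backup = {'model': {'layers': [55, 323]}}
`config['model']['layers'].append(990)` → config = {'model': {'layers': [55, 323, 990]}}; backup = {'model': {'layers': [55, 323, 990]}}
`config['new_key'] = 'value'` → config = {'model': {'layers': [55, 323, 990]}, 'new_key': 'value'}
`print('layers' in backup['model'])` → prints True
`print(backup['model']['layers'])` → prints [55, 323, 990]
`print('new_key' in backup)` → prints False

Answer:
True
[55, 323, 990]
False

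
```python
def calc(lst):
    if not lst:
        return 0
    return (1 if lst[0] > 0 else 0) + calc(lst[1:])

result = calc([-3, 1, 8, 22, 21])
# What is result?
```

Count of positive elements in [-3, 1, 8, 22, 21] = 4

Answer: 4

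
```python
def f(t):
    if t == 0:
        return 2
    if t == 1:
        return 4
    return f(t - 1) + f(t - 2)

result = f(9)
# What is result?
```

Build up from base cases: f(0)=2, f(1)=4, f(2)=6, f(3)=10, f(4)=16, f(5)=26, f(6)=42, ..., f(9)=178

Answer: 178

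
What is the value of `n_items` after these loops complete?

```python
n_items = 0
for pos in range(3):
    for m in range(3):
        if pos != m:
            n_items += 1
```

3² - 3 (exclude diagonal)
`n_items` takes the values: 0 → 1 → 2 → 3 → 4 → 5 → 6

Answer: 6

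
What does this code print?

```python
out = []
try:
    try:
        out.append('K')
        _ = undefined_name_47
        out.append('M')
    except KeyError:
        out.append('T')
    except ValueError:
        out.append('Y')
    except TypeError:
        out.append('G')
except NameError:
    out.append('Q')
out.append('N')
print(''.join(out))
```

Execution trace: 'K' (try body) → 'Q' (outer except NameError) → 'N' (after the try/except). Output: KQN

Answer: KQN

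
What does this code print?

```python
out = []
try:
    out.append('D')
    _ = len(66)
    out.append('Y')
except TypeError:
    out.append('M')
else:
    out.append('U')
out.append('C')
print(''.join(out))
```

Execution trace: 'D' (try body) → 'M' (except TypeError) → 'C' (after the try/except). Output: DMC

Answer: DMC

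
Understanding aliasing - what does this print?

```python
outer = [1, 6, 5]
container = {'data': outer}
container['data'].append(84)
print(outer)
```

Key concept: dict holds reference to list.
Step by step:
`outer = [1, 6, 5]` → outer = [1, 6, 5]
`container = {'data': outer}` → container = {'data': [1, 6, 5]}
`container['data'].append(84)` → outer = [1, 6, 5, 84]; container = {'data': [1, 6, 5, 84]}
`print(outer)` → prints [1, 6, 5, 84]

Answer: [1, 6, 5, 84]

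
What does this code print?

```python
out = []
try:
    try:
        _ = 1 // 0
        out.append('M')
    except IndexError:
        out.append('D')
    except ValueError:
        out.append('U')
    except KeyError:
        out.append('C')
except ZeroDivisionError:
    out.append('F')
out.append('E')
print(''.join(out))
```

Execution trace: 'F' (outer except ZeroDivisionError) → 'E' (after the try/except). Output: FE

Answer: FE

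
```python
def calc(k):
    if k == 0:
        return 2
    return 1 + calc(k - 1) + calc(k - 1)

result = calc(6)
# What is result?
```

calc(k) = 1 + 2·calc(k-1), calc(0)=2. Closed form: (2+1)·2^6 - 1 = 191.

Answer: 191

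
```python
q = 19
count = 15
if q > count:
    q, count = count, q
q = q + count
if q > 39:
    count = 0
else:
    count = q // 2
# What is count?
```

Trace:
`q = 19` → q = 19
`count = 15` → count = 15
`if q > count: ...` → q > count is True → q = 15; count = 19
`q = q + count` → q = 34
`if q > 39: ...` → q > 39 is False, take else branch → count = 17
So count = 17

Answer: 17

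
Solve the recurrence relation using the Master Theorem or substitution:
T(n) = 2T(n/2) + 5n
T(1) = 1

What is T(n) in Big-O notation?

By Master Theorem: a=2, b=2, f(n)=5n. Since log_2(2) = 1 and f(n) = Θ(n^1), Case 2 applies. T(n) = O(n log n).

Answer: O(n log n)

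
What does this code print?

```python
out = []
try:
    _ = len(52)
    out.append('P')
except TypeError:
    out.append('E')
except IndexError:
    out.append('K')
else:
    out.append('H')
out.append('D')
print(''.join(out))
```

Execution trace: 'E' (except TypeError) → 'D' (after the try/except). Output: ED

Answer: ED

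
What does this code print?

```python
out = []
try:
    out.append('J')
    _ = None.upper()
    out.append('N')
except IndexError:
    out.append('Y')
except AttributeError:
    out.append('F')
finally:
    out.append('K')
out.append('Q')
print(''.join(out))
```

Execution trace: 'J' (try body) → 'F' (except AttributeError) → 'K' (finally) → 'Q' (after the try/except). Output: JFKQ

Answer: JFKQ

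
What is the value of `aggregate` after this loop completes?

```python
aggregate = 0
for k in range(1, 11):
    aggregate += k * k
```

Sum of squares 1² to 10² = 385
`aggregate` takes the values: 0 → 1 → 5 → 14 → 30 → 55 → 91 → 140 → 204 → 285 → 385

Answer: 385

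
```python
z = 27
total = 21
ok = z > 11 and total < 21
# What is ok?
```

Trace:
`z = 27` → z = 27
`total = 21` → total = 21
`ok = z > 11 and total < 21` → ok = False
So ok = False

Answer: False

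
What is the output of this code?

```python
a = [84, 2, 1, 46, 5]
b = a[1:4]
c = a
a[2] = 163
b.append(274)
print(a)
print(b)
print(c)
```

Key concept: slice vs alias.
Step by step:
`a = [84, 2, 1, 46, 5]` → a = [84, 2, 1, 46, 5]
`b = a[1:4]` → b = [2, 1, 46]
`c = a` → c = [84, 2, 1, 46, 5] (same object as a)
`a[2] = 163` → a = [84, 2, 163, 46, 5] (same object as c); c = [84, 2, 163, 46, 5] (same object as a)
`b.append(274)` → b = [2, 1, 46, 274]
`print(a)` → prints [84, 2, 163, 46, 5]
`print(b)` → prints [2, 1, 46, 274]
`print(c)` → prints [84, 2, 163, 46, 5]

Answer:
[84, 2, 163, 46, 5]
[2, 1, 46, 274]
[84, 2, 163, 46, 5]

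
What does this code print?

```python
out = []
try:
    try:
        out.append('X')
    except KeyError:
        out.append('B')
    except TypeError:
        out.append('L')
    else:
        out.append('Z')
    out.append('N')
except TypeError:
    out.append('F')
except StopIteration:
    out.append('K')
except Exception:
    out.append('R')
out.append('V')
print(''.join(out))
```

Execution trace: 'X' (inner try body, no exception) → 'Z' (inner else) → 'N' (try body, no exception) → 'V' (after the try/except). Output: XZNV

Answer: XZNV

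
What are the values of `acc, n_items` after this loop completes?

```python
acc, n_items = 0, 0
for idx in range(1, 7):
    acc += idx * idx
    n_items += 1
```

Sum of squares and count
`acc, n_items` takes the values: (0, 0) → (1, 0) → (1, 1) → (5, 1) → (5, 2) → (14, 2) → (14, 3) → (30, 3) → (30, 4) → (55, 4) → (55, 5) → (91, 5) → (91, 6)

Answer: 91, 6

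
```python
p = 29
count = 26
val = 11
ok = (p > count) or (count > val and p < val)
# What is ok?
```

Trace:
`p = 29` → p = 29
`count = 26` → count = 26
`val = 11` → val = 11
`ok = (p > count) or (count > val and p < val)` → ok = True
So ok = True

Answer: True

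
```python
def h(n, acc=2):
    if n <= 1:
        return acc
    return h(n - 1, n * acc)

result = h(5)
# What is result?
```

Accumulator trace (n, acc): (5, 2) -> (4, 10) -> (3, 40) -> (2, 120) -> (1, 240) -> return 240

Answer: 240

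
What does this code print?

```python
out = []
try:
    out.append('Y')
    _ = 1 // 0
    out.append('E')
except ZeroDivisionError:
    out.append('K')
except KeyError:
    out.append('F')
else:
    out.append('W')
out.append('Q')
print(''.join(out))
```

Execution trace: 'Y' (try body) → 'K' (except ZeroDivisionError) → 'Q' (after the try/except). Output: YKQ

Answer: YKQ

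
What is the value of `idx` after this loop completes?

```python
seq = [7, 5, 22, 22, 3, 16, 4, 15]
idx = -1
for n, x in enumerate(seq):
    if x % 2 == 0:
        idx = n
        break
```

First even number index in [7, 5, 22, 22, 3, 16, 4, 15]
`idx` takes the values: -1 → 2

Answer: 2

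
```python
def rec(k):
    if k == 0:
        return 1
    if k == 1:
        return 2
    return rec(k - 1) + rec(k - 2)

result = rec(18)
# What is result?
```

Build up from base cases: rec(0)=1, rec(1)=2, rec(2)=3, rec(3)=5, rec(4)=8, rec(5)=13, rec(6)=21, ..., rec(18)=6765

Answer: 6765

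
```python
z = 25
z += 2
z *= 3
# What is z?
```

Trace:
`z = 25` → z = 25
`z += 2` → z = 27
`z *= 3` → z = 81
So z = 81

Answer: 81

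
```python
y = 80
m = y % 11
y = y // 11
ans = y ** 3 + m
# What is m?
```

Trace:
`y = 80` → y = 80
`m = y % 11` → m = 3
`y = y // 11` → y = 7
`ans = y ** 3 + m` → ans = 346
So m = 3

Answer: 3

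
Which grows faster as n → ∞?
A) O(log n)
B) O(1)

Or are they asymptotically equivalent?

O(log n) vs O(1): Higher order terms dominate.

Answer: A) O(log n) grows faster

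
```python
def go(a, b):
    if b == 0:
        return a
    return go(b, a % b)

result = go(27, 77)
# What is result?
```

go(27, 77) -> go(77, 27) -> go(27, 23) -> go(23, 4) -> go(4, 3) -> go(3, 1) -> go(1, 0) -> 1

Answer: 1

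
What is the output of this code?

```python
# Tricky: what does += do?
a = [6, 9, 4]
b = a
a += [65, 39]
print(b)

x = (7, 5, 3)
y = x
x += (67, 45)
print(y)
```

Key concept: += behavior differs for mutable vs immutable.
Step by step:
`a = [6, 9, 4]` → a = [6, 9, 4]
`b = a` → b = [6, 9, 4] (same object as a)
`a += [65, 39]` → a = [6, 9, 4, 65, 39] (same object as b); b = [6, 9, 4, 65, 39] (same object as a)
`print(b)` → prints [6, 9, 4, 65, 39]
`x = (7, 5, 3)` → x = (7, 5, 3)
`y = x` → y = (7, 5, 3)
`x += (67, 45)` → x = (7, 5, 3, 67, 45)
`print(y)` → prints (7, 5, 3)

Answer:
[6, 9, 4, 65, 39]
(7, 5, 3)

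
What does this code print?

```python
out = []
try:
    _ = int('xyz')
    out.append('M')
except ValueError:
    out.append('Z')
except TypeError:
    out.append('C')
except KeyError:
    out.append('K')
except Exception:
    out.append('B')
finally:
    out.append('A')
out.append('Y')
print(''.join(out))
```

Execution trace: 'Z' (except ValueError) → 'A' (finally) → 'Y' (after the try/except). Output: ZAY

Answer: ZAY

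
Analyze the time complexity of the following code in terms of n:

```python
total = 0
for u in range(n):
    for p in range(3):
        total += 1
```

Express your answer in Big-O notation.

Each loop level contributes: n × 1. Multiplying the contributions gives O(n).

Answer: O(n)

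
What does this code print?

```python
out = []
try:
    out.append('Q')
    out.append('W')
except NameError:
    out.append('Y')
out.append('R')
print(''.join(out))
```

Execution trace: 'Q' (try body) → 'W' (try body, no exception) → 'R' (after the try/except). Output: QWR

Answer: QWR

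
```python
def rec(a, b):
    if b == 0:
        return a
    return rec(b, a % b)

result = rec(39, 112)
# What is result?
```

rec(39, 112) -> rec(112, 39) -> rec(39, 34) -> rec(34, 5) -> rec(5, 4) -> rec(4, 1) -> rec(1, 0) -> 1

Answer: 1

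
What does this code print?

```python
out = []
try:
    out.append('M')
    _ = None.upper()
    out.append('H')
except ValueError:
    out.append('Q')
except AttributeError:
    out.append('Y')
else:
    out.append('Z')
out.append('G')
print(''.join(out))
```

Execution trace: 'M' (try body) → 'Y' (except AttributeError) → 'G' (after the try/except). Output: MYG

Answer: MYG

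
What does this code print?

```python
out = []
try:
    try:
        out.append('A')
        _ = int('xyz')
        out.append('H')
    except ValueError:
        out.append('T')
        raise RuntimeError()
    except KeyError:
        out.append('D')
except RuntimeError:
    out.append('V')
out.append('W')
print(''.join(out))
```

Execution trace: 'A' (inner try body) → 'T' (inner except ValueError) → 'V' (outer except RuntimeError) → 'W' (after the try/except). Output: ATVW

Answer: ATVW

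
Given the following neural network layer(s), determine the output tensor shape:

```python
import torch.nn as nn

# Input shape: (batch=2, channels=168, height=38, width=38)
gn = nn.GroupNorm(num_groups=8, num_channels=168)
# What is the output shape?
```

Input: (2, 168, 38, 38) -> Output: (2, 168, 38, 38)

Answer: (2, 168, 38, 38)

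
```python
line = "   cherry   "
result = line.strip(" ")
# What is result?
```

Trace:
`line = "   cherry   "` → line = '   cherry   '
`result = line.strip(" ")` → result = 'cherry'
So result = 'cherry'

Answer: 'cherry'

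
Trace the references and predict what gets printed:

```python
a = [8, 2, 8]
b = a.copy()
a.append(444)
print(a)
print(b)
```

Key concept: list.copy() creates independent copy.
Step by step:
`a = [8, 2, 8]` → a = [8, 2, 8]
`b = a.copy()` → b = [8, 2, 8]
`a.append(444)` → a = [8, 2, 8, 444]
`print(a)` → prints [8, 2, 8, 444]
`print(b)` → prints [8, 2, 8]

Answer:
[8, 2, 8, 444]
[8, 2, 8]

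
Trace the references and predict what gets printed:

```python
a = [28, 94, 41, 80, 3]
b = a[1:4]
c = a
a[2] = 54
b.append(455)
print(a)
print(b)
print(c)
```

Key concept: slice vs alias.
Step by step:
`a = [28, 94, 41, 80, 3]` → a = [28, 94, 41, 80, 3]
`b = a[1:4]` → b = [94, 41, 80]
`c = a` → c = [28, 94, 41, 80, 3] (same object as a)
`a[2] = 54` → a = [28, 94, 54, 80, 3] (same object as c); c = [28, 94, 54, 80, 3] (same object as a)
`b.append(455)` → b = [94, 41, 80, 455]
`print(a)` → prints [28, 94, 54, 80, 3]
`print(b)` → prints [94, 41, 80, 455]
`print(c)` → prints [28, 94, 54, 80, 3]

Answer:
[28, 94, 54, 80, 3]
[94, 41, 80, 455]
[28, 94, 54, 80, 3]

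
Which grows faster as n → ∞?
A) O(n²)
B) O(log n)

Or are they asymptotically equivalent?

O(n²) vs O(log n): Higher order terms dominate.

Answer: A) O(n²) grows faster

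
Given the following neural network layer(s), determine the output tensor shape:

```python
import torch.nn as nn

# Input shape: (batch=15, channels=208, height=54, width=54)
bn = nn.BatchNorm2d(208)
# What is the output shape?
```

Input: (15, 208, 54, 54) -> Output: (15, 208, 54, 54)

Answer: (15, 208, 54, 54)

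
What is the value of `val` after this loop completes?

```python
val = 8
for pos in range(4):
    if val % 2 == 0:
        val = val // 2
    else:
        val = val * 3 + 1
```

Collatz-style transformation from 8
`val` takes the values: 8 → 4 → 2 → 1 → 4

Answer: 4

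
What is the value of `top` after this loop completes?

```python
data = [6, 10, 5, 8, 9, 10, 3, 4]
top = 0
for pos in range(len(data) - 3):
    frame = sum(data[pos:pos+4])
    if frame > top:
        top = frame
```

Max sum of 4-element window in [6, 10, 5, 8, 9, 10, 3, 4]
`top` takes the values: 0 → 29 → 32

Answer: 32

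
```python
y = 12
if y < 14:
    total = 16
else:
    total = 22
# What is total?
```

Trace:
`y = 12` → y = 12
`if y < 14: ...` → y < 14 is True → total = 16
So total = 16

Answer: 16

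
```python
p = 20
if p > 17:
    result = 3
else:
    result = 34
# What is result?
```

Trace:
`p = 20` → p = 20
`if p > 17: ...` → p > 17 is True → result = 3
So result = 3

Answer: 3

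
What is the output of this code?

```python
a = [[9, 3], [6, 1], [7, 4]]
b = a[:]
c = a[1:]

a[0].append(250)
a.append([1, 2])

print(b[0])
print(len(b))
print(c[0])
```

Key concept: slice with nested mutation.
Step by step:
`a = [[9, 3], [6, 1], [7, 4]]` → a = [[9, 3], [6, 1], [7, 4]]
`b = a[:]` → b = [[9, 3], [6, 1], [7, 4]]
`c = a[1:]` → c = [[6, 1], [7, 4]]
`a[0].append(250)` → a = [[9, 3, 250], [6, 1], [7, 4]]; b = [[9, 3, 250], [6, 1], [7, 4]]
`a.append([1, 2])` → a = [[9, 3, 250], [6, 1], [7, 4], [1, 2]]
`print(b[0])` → prints [9, 3, 250]
`print(len(b))` → prints 3
`print(c[0])` → prints [6, 1]

Answer:
[9, 3, 250]
3
[6, 1]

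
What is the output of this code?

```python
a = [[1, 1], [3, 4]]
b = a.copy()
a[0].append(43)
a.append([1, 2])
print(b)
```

Key concept: shallow copy with nested lists.
Step by step:
`a = [[1, 1], [3, 4]]` → a = [[1, 1], [3, 4]]
`b = a.copy()` → b = [[1, 1], [3, 4]]
`a[0].append(43)` → a = [[1, 1, 43], [3, 4]]; b = [[1, 1, 43], [3, 4]]
`a.append([1, 2])` → a = [[1, 1, 43], [3, 4], [1, 2]]
`print(b)` → prints [[1, 1, 43], [3, 4]]

Answer: [[1, 1, 43], [3, 4]]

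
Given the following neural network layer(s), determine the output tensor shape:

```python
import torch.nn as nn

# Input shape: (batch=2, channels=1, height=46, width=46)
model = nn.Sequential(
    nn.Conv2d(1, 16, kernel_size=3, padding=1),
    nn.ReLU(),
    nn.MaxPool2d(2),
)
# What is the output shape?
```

Input: (2, 1, 46, 46) -> after Conv2d: (2, 16, 46, 46) -> after ReLU: (2, 16, 46, 46) -> Output: (2, 16, 23, 23)

Answer: (2, 16, 23, 23)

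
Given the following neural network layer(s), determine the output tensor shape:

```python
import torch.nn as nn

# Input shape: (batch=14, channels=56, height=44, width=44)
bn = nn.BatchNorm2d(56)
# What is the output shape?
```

Input: (14, 56, 44, 44) -> Output: (14, 56, 44, 44)

Answer: (14, 56, 44, 44)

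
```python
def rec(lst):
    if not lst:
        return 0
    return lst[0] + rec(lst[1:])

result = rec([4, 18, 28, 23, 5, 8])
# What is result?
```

4 + 18 + 28 + 23 + 5 + 8 + 0 = 86

Answer: 86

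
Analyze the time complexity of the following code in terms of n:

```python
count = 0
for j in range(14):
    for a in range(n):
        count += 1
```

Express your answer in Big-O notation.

Each loop level contributes: 1 × n. Multiplying the contributions gives O(n).

Answer: O(n)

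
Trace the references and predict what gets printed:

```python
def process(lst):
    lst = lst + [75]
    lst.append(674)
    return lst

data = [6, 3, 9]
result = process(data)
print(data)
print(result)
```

Key concept: rebinding parameter vs mutation.
Step by step:
`data = [6, 3, 9]` → data = [6, 3, 9]
`result = process(data)` → result = [6, 3, 9, 75, 674]
`print(data)` → prints [6, 3, 9]
`print(result)` → prints [6, 3, 9, 75, 674]

Answer:
[6, 3, 9]
[6, 3, 9, 75, 674]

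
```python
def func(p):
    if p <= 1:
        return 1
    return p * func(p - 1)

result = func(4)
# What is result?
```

func(4) = 4 * 3 * 2 * 1 = 24

Answer: 24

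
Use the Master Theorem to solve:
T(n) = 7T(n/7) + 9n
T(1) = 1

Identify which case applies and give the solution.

a=7, b=7, f(n)=9n. log_7(7) = 1. Since c=1 = 1, Case 2 applies: T(n) = Θ(n^log_b(a) · log n) = O(n log n).

Answer: O(n log n) - Case 2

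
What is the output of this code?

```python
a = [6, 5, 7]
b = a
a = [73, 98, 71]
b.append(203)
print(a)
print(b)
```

Key concept: rebinding vs mutation: a is rebound to a new list, b still points at the original.
Step by step:
`a = [6, 5, 7]` → a = [6, 5, 7]
`b = a` → b = [6, 5, 7] (same object as a)
`a = [73, 98, 71]` → a = [73, 98, 71]
`b.append(203)` → b = [6, 5, 7, 203]
`print(a)` → prints [73, 98, 71]
`print(b)` → prints [6, 5, 7, 203]

Answer:
[73, 98, 71]
[6, 5, 7, 203]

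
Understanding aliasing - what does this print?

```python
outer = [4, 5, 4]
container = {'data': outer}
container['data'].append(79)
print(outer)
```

Key concept: dict holds reference to list.
Step by step:
`outer = [4, 5, 4]` → outer = [4, 5, 4]
`container = {'data': outer}` → container = {'data': [4, 5, 4]}
`container['data'].append(79)` → outer = [4, 5, 4, 79]; container = {'data': [4, 5, 4, 79]}
`print(outer)` → prints [4, 5, 4, 79]

Answer: [4, 5, 4, 79]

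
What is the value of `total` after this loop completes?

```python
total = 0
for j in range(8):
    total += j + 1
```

Start at 0, add 1 to 8 = 36
`total` takes the values: 0 → 1 → 3 → 6 → 10 → 15 → 21 → 28 → 36

Answer: 36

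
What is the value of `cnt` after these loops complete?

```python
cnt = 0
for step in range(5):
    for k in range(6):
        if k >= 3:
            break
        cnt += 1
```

Inner breaks at 3, outer runs 5 times
`cnt` takes the values: 0 → 1 → 2 → 3 → 4 → 5 → 6 → 7 → 8 → 9 → 10 → 11 → 12 → 13 → 14 → 15

Answer: 15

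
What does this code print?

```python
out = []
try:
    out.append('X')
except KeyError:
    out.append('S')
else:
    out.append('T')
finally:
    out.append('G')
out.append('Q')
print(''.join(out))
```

Execution trace: 'X' (try body, no exception) → 'T' (else) → 'G' (finally) → 'Q' (after the try/except). Output: XTGQ

Answer: XTGQ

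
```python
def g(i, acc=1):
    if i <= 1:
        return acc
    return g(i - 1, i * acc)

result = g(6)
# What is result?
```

Accumulator trace (n, acc): (6, 1) -> (5, 6) -> (4, 30) -> (3, 120) -> (2, 360) -> (1, 720) -> return 720

Answer: 720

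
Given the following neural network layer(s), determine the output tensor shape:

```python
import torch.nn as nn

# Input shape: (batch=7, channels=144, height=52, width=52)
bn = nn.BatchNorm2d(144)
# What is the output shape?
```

Input: (7, 144, 52, 52) -> Output: (7, 144, 52, 52)

Answer: (7, 144, 52, 52)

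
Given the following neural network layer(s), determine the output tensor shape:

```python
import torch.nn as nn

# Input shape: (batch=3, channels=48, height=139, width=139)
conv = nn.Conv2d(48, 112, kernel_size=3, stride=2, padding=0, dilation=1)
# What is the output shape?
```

Input: (3, 48, 139, 139) -> Output: (3, 112, 69, 69)

Answer: (3, 112, 69, 69)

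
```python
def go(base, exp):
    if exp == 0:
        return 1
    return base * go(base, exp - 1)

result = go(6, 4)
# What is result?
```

go(6, 4) = 6 * 6 * 6 * 6 = 1296

Answer: 1296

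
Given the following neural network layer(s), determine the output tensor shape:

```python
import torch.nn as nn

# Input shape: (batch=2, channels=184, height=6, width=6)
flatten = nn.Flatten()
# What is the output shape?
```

Input: (2, 184, 6, 6) -> Output: (2, 6624)

Answer: (2, 6624)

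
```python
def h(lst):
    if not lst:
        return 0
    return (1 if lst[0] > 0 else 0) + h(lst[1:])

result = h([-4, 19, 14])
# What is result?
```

Count of positive elements in [-4, 19, 14] = 2

Answer: 2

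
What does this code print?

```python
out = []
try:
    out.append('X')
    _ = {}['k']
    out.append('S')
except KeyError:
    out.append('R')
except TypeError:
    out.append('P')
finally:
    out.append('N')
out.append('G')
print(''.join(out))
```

Execution trace: 'X' (try body) → 'R' (except KeyError) → 'N' (finally) → 'G' (after the try/except). Output: XRNG

Answer: XRNG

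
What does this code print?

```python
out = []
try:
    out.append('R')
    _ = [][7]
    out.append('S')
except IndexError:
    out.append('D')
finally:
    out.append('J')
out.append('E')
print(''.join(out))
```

Execution trace: 'R' (try body) → 'D' (except IndexError) → 'J' (finally) → 'E' (after the try/except). Output: RDJE

Answer: RDJE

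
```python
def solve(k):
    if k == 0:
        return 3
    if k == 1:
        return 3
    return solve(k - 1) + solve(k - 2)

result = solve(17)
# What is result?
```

Build up from base cases: solve(0)=3, solve(1)=3, solve(2)=6, solve(3)=9, solve(4)=15, solve(5)=24, solve(6)=39, ..., solve(17)=7752

Answer: 7752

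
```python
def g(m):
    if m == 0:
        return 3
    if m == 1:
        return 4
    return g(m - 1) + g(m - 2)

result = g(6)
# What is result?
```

Build up from base cases: g(0)=3, g(1)=4, g(2)=7, g(3)=11, g(4)=18, g(5)=29, g(6)=47

Answer: 47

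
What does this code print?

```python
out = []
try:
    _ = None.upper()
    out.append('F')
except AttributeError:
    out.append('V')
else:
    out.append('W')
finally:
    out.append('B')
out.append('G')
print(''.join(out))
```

Execution trace: 'V' (except AttributeError) → 'B' (finally) → 'G' (after the try/except). Output: VBG

Answer: VBG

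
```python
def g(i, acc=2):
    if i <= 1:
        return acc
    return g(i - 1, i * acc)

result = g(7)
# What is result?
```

Accumulator trace (n, acc): (7, 2) -> (6, 14) -> (5, 84) -> (4, 420) -> (3, 1680) -> (2, 5040) -> (1, 10080) -> return 10080

Answer: 10080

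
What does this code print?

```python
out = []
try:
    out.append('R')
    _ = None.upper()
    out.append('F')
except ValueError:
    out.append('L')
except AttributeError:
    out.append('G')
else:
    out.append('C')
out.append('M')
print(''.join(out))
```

Execution trace: 'R' (try body) → 'G' (except AttributeError) → 'M' (after the try/except). Output: RGM

Answer: RGM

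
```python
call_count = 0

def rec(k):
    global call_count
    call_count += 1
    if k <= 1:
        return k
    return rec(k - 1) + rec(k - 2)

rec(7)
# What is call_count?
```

Calls(k) = 1 + Calls(k-1) + Calls(k-2); Calls(0)=Calls(1)=1. For k=7 this gives 41.

Answer: 41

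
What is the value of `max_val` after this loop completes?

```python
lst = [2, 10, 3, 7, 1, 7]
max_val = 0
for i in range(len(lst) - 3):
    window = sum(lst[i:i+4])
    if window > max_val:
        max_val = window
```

Max sum of 4-element window in [2, 10, 3, 7, 1, 7]
`max_val` takes the values: 0 → 22

Answer: 22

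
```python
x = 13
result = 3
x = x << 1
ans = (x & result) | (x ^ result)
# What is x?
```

Trace:
`x = 13` → x = 13
`result = 3` → result = 3
`x = x << 1` → x = 26
`ans = (x & result) | (x ^ result)` → ans = 27
So x = 26

Answer: 26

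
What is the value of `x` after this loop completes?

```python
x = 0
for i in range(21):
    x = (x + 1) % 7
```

Increment mod 7, 21 times = 0
`x` takes the values: 0 → 1 → 2 → 3 → 4 → 5 → 6 → 0 → 1 → 2 → 3 → 4 → 5 → 6 → 0 → 1 → 2 → 3 → 4 → 5 → 6 → 0

Answer: 0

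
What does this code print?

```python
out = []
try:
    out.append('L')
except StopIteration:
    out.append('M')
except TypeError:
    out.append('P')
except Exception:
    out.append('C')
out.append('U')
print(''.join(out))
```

Execution trace: 'L' (try body, no exception) → 'U' (after the try/except). Output: LU

Answer: LU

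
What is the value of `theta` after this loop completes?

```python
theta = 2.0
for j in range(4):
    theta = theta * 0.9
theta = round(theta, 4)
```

Exponential decay: 2.0 * 0.9^4
`theta` takes the values: 2.0 → 1.8 → 1.62 → 1.458 → 1.3122

Answer: 1.3122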